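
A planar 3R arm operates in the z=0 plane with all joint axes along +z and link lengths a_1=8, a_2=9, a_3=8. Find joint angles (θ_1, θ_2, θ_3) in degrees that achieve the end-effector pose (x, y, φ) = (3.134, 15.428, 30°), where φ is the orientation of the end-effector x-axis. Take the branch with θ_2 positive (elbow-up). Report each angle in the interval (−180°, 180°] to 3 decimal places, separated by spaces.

wrist centre = target − a_3·(cos φ, sin φ) = (-3.7942, 11.4280)
cos θ_2 = (144.9952−8²−9²)/(2·8·9) = -0.0000; θ_2 = 90.0019° (elbow-up)
β = atan2(11.4280,-3.7942) = 108.3667°; ψ = atan2(9.0000,7.9997) = 48.3675°
θ_1 = β − ψ = 59.9991°
θ_3 = φ − θ_1 − θ_2 = -120.0010° (wrapped to (-180°,180°])

59.999 90.002 -120.001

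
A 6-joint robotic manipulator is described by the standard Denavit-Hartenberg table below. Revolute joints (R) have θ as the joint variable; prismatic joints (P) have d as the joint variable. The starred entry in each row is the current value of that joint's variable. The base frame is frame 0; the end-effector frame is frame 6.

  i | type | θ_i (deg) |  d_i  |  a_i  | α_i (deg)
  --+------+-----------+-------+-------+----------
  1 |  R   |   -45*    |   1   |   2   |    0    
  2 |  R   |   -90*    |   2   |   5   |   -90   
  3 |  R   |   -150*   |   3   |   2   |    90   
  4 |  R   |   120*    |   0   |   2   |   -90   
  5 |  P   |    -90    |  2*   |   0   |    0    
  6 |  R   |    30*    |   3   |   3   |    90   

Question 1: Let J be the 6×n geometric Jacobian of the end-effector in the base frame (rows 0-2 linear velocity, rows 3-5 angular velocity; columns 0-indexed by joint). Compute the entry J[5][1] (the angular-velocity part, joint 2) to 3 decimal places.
1.000

axis z_1 = (0.0000,0.0000,1.0000); lever o_n−o_1 = (-2.6187,-7.6124,-2.2901)
cross product → J_v[:, 1] = (7.6124,-2.6187,0.0000)
J_ω[:, 1] = z_1
entry J[5][1] = 1.0000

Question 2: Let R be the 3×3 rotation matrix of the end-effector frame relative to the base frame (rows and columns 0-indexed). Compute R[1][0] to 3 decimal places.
End-effector x-axis (col 0 of R) = (0.4593,-0.1531,-0.8750)
R[1][0] = -0.1531

-0.153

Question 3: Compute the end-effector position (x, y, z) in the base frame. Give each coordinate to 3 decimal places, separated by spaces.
-1.204 -9.027 -1.290

after link 1: o_1 = (1.4142, -1.4142, 1.0000)
after link 2: o_2 = (-2.1213, -4.9497, 3.0000)
after link 3: o_3 = (1.2247, -5.8463, 4.0000)
after link 4: o_4 = (1.8371, -7.6834, 3.5000)
after link 5: o_5 = (0.0694, -8.0370, 2.6340)
after link 6: o_6 = (-1.2045, -9.0266, -1.2901)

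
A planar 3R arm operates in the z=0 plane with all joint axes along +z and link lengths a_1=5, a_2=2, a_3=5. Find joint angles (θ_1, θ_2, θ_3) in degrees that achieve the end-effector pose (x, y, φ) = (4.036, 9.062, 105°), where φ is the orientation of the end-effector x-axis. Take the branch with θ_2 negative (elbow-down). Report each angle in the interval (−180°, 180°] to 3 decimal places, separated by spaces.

46.897 -29.986 88.090

wrist centre = target − a_3·(cos φ, sin φ) = (5.3301, 4.2324)
cos θ_2 = (46.3229−5²−2²)/(2·5·2) = 0.8661; θ_2 = -29.9864° (elbow-down)
β = atan2(4.2324,5.3301) = 38.4514°; ψ = atan2(-0.9996,6.7323) = -8.4454°
θ_1 = β − ψ = 46.8968°
θ_3 = φ − θ_1 − θ_2 = 88.0896° (wrapped to (-180°,180°])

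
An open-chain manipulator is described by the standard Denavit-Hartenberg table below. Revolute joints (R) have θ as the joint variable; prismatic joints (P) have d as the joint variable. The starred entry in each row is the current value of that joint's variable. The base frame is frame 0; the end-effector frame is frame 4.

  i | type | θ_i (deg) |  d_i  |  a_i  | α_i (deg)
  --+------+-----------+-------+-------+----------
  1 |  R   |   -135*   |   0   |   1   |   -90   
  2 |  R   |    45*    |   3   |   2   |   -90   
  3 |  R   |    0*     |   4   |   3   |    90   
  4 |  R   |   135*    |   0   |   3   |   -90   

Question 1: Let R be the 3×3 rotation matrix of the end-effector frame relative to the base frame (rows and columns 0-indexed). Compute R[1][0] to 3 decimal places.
End-effector x-axis (col 0 of R) = (0.7071,0.7071,-0.0000)
R[1][0] = 0.7071

0.707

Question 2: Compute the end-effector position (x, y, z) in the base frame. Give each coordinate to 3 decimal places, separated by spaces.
3.036 -1.207 -6.364

after link 1: o_1 = (-0.7071, -0.7071, 0.0000)
after link 2: o_2 = (0.4142, -3.8284, -1.4142)
after link 3: o_3 = (0.9142, -3.3284, -6.3640)
after link 4: o_4 = (3.0355, -1.2071, -6.3640)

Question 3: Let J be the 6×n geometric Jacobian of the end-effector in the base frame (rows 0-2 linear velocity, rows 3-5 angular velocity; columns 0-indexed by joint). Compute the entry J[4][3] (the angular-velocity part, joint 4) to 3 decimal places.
-0.707

axis z_3 = (0.7071,-0.7071,0.0000); lever o_n−o_3 = (2.1213,2.1213,0.0000)
cross product → J_v[:, 3] = (-0.0000,0.0000,3.0000)
J_ω[:, 3] = z_3
entry J[4][3] = -0.7071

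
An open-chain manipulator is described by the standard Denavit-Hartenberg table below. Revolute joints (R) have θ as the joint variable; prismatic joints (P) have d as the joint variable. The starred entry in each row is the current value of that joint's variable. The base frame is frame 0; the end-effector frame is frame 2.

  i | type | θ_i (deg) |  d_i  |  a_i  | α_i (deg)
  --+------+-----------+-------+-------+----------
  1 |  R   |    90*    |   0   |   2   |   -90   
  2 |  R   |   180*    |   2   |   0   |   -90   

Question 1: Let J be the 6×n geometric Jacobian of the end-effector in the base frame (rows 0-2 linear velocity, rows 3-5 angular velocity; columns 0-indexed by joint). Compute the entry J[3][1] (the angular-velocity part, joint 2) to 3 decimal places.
-1.000

axis z_1 = (-1.0000,0.0000,0.0000); lever o_n−o_1 = (-2.0000,0.0000,0.0000)
cross product → J_v[:, 1] = (0.0000,0.0000,0.0000)
J_ω[:, 1] = z_1
entry J[3][1] = -1.0000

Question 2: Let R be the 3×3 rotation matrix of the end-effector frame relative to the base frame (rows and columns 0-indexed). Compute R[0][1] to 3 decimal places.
1.000

End-effector y-axis (col 1 of R) = (1.0000,-0.0000,0.0000)
R[0][1] = 1.0000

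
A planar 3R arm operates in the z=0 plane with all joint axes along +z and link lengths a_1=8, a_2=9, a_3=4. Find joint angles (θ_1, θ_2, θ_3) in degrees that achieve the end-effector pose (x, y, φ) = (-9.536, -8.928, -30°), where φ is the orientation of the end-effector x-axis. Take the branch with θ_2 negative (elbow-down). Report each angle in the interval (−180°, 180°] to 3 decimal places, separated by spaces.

wrist centre = target − a_3·(cos φ, sin φ) = (-13.0001, -6.9280)
cos θ_2 = (216.9998−8²−9²)/(2·8·9) = 0.5000; θ_2 = -60.0001° (elbow-down)
β = atan2(-6.9280,-13.0001) = -151.9460°; ψ = atan2(-7.7942,12.5000) = -31.9452°
θ_1 = β − ψ = -120.0008°
θ_3 = φ − θ_1 − θ_2 = 150.0009° (wrapped to (-180°,180°])

-120.001 -60.000 150.001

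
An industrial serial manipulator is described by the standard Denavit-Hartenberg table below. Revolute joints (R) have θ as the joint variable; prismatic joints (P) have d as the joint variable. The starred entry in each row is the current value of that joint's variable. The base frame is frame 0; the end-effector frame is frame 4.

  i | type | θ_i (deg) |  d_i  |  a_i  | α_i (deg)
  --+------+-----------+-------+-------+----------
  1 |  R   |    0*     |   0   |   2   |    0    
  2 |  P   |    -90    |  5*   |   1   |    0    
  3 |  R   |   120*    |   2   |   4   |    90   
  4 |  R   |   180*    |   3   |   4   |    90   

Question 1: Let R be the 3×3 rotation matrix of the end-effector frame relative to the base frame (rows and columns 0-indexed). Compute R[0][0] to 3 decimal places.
End-effector x-axis (col 0 of R) = (-0.8660,-0.5000,0.0000)
R[0][0] = -0.8660

-0.866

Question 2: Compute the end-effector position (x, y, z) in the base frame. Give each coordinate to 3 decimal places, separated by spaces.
3.500 -3.598 7.000

after link 1: o_1 = (2.0000, 0.0000, 0.0000)
after link 2: o_2 = (2.0000, -1.0000, 5.0000)
after link 3: o_3 = (5.4641, 1.0000, 7.0000)
after link 4: o_4 = (3.5000, -3.5981, 7.0000)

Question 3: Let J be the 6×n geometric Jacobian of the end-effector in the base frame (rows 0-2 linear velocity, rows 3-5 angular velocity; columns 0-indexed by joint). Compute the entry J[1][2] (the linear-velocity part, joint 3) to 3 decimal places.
1.500

axis z_2 = (0.0000,0.0000,1.0000); lever o_n−o_2 = (1.5000,-2.5981,2.0000)
cross product → J_v[:, 2] = (2.5981,1.5000,-0.0000)
J_ω[:, 2] = z_2
entry J[1][2] = 1.5000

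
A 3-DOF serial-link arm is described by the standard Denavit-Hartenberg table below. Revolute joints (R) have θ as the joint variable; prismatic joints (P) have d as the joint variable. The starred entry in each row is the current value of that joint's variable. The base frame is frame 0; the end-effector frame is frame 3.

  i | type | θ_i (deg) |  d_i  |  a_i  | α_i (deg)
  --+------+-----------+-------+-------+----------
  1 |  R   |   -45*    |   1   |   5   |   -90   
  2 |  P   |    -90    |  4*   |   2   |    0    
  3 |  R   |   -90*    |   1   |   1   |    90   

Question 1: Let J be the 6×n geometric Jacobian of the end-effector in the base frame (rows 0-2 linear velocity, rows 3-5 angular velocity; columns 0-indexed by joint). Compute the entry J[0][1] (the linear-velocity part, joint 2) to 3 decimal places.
prismatic axis z_1 = (0.7071,0.7071,0.0000)
J_v[:, 1] = z_1; J_ω[:, 1] = (0,0,0)
entry J[0][1] = 0.7071

0.707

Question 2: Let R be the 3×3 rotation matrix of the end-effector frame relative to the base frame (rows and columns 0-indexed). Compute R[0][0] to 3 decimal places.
End-effector x-axis (col 0 of R) = (-0.7071,0.7071,0.0000)
R[0][0] = -0.7071

-0.707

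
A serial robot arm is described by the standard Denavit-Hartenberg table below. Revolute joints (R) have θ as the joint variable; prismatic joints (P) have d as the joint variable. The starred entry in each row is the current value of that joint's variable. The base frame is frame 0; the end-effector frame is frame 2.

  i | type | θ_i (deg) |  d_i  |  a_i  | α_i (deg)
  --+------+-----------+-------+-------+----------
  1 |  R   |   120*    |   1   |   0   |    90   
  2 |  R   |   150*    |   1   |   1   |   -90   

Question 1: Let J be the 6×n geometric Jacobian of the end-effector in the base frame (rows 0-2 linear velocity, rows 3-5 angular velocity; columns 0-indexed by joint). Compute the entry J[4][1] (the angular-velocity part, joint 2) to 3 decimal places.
axis z_1 = (0.8660,0.5000,0.0000); lever o_n−o_1 = (1.2990,-0.2500,0.5000)
cross product → J_v[:, 1] = (0.2500,-0.4330,-0.8660)
J_ω[:, 1] = z_1
entry J[4][1] = 0.5000

0.500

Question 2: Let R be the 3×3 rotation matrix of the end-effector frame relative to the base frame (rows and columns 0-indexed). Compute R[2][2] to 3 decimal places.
End-effector z-axis (col 2 of R) = (0.2500,-0.4330,-0.8660)
R[2][2] = -0.8660

-0.866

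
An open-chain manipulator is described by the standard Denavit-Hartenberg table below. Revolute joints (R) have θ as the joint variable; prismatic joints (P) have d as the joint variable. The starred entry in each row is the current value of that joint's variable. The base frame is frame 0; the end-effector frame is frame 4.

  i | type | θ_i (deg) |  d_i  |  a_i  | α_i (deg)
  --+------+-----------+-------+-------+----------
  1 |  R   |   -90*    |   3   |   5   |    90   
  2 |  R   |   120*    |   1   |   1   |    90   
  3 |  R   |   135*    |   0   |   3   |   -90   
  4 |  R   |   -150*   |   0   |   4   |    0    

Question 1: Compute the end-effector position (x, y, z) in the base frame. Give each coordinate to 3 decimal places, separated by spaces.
-0.672 -6.068 5.150

after link 1: o_1 = (0.0000, -5.0000, 3.0000)
after link 2: o_2 = (-1.0000, -4.5000, 3.8660)
after link 3: o_3 = (-3.1213, -5.5607, 2.0289)
after link 4: o_4 = (-0.6718, -6.0680, 5.1502)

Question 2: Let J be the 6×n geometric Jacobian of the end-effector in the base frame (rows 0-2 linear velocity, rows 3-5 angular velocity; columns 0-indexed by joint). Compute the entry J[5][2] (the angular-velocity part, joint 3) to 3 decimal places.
axis z_2 = (0.0000,-0.8660,0.5000); lever o_n−o_2 = (0.3282,-1.5680,1.2842)
cross product → J_v[:, 2] = (-0.3282,0.1641,0.2842)
J_ω[:, 2] = z_2
entry J[5][2] = 0.5000

0.500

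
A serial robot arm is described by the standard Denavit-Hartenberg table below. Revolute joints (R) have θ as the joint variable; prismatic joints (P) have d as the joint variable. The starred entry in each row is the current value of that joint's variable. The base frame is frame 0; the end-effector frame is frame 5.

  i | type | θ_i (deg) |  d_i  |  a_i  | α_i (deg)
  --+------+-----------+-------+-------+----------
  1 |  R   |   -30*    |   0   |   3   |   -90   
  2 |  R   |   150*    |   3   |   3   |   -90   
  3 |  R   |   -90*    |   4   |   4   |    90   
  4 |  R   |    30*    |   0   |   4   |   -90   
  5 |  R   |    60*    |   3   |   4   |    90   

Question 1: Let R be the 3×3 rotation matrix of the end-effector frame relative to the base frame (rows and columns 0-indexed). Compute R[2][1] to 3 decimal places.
End-effector y-axis (col 1 of R) = (-0.6250,-0.2165,0.7500)
R[2][1] = 0.7500

0.750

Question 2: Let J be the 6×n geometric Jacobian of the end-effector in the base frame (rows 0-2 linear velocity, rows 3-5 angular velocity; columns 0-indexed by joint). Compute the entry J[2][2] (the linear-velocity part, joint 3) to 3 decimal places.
axis z_2 = (-0.4330,0.2500,0.8660); lever o_n−o_2 = (-2.9061,10.5646,6.5801)
cross product → J_v[:, 2] = (-7.5042,0.3325,-3.8481)
J_ω[:, 2] = z_2
entry J[2][2] = -3.8481

-3.848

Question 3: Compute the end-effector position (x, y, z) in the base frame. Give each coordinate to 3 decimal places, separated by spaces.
after link 1: o_1 = (2.5981, -1.5000, 0.0000)
after link 2: o_2 = (1.8481, 2.3971, -1.5000)
after link 3: o_3 = (2.1160, 6.8612, 1.9641)
after link 4: o_4 = (2.9821, 10.3612, 3.6962)
after link 5: o_5 = (-1.0580, 12.9617, 5.0801)

-1.058 12.962 5.080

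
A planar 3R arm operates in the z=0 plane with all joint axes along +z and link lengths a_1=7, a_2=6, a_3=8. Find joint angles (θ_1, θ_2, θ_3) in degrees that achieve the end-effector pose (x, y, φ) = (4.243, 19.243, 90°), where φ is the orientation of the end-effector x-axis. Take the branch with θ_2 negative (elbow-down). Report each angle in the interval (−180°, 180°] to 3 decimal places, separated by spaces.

89.994 -44.989 44.995

wrist centre = target − a_3·(cos φ, sin φ) = (4.2430, 11.2430)
cos θ_2 = (144.4081−7²−6²)/(2·7·6) = 0.7072; θ_2 = -44.9893° (elbow-down)
β = atan2(11.2430,4.2430) = 69.3240°; ψ = atan2(-4.2418,11.2434) = -20.6701°
θ_1 = β − ψ = 89.9941°
θ_3 = φ − θ_1 − θ_2 = 44.9951° (wrapped to (-180°,180°])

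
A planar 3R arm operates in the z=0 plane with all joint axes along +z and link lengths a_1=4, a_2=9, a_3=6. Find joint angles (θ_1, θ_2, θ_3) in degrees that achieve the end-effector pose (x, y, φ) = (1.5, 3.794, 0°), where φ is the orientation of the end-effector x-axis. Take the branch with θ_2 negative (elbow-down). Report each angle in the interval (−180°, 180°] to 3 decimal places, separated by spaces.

wrist centre = target − a_3·(cos φ, sin φ) = (-4.5000, 3.7940)
cos θ_2 = (34.6444−4²−9²)/(2·4·9) = -0.8660; θ_2 = -150.0028° (elbow-down)
β = atan2(3.7940,-4.5000) = 139.8654°; ψ = atan2(-4.4996,-3.7944) = -130.1403°
θ_1 = β − ψ = 270.0057°
θ_3 = φ − θ_1 − θ_2 = -120.0029° (wrapped to (-180°,180°])

-89.994 -150.003 -120.003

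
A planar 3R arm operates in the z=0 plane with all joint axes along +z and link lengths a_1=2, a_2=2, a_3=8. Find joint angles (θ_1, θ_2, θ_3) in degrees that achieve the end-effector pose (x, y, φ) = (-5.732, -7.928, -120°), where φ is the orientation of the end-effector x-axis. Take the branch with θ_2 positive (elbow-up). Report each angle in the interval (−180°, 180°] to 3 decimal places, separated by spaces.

149.993 120.005 -29.998

wrist centre = target − a_3·(cos φ, sin φ) = (-1.7320, -0.9998)
cos θ_2 = (3.9994−2²−2²)/(2·2·2) = -0.5001; θ_2 = 120.0048° (elbow-up)
β = atan2(-0.9998,-1.7320) = -150.0043°; ψ = atan2(1.7320,0.9999) = 60.0024°
θ_1 = β − ψ = -210.0067°
θ_3 = φ − θ_1 − θ_2 = -29.9981° (wrapped to (-180°,180°])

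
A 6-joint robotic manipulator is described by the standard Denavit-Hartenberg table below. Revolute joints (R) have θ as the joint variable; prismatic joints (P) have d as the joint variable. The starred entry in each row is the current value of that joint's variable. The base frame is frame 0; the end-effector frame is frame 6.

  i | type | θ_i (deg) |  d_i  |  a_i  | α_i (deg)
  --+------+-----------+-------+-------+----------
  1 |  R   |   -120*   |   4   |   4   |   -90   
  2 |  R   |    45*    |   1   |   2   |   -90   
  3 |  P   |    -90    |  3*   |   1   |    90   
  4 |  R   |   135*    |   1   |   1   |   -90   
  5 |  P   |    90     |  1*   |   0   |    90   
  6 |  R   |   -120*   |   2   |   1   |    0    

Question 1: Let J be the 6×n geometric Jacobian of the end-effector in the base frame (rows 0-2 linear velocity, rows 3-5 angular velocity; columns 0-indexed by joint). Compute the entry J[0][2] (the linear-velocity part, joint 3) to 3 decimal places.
0.354

prismatic axis z_2 = (0.3536,0.6124,-0.7071)
J_v[:, 2] = z_2; J_ω[:, 2] = (0,0,0)
entry J[0][2] = 0.3536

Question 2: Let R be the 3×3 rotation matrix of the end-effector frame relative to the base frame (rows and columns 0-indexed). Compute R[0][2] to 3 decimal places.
-0.362

End-effector z-axis (col 2 of R) = (-0.3624,0.7866,-0.5000)
R[0][2] = -0.3624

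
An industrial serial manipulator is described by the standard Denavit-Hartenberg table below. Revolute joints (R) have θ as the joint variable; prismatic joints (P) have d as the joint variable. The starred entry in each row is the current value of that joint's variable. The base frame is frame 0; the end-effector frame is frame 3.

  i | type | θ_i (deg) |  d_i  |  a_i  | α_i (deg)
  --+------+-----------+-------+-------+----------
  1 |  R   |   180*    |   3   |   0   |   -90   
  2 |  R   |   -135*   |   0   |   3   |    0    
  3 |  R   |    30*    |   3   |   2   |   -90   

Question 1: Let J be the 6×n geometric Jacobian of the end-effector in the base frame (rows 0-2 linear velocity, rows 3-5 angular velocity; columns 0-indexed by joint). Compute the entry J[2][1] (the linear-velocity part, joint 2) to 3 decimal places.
axis z_1 = (-0.0000,-1.0000,0.0000); lever o_n−o_1 = (2.6390,-3.0000,4.0532)
cross product → J_v[:, 1] = (-4.0532,0.0000,2.6390)
J_ω[:, 1] = z_1
entry J[2][1] = 2.6390

2.639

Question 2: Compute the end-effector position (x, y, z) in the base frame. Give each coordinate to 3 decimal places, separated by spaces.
after link 1: o_1 = (0.0000, 0.0000, 3.0000)
after link 2: o_2 = (2.1213, -0.0000, 5.1213)
after link 3: o_3 = (2.6390, -3.0000, 7.0532)

2.639 -3.000 7.053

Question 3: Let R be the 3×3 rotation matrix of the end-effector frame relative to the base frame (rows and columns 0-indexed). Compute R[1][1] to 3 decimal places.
End-effector y-axis (col 1 of R) = (0.0000,1.0000,-0.0000)
R[1][1] = 1.0000

1.000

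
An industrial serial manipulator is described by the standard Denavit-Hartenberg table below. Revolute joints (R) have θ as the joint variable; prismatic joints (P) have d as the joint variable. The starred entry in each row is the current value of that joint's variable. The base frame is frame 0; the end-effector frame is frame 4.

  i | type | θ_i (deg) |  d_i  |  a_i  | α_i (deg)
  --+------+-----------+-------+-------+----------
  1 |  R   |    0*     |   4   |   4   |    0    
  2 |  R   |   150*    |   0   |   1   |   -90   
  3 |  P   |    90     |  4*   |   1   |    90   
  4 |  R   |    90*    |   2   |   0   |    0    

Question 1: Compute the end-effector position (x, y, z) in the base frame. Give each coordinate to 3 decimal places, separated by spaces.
-0.598 -1.964 3.000

after link 1: o_1 = (4.0000, 0.0000, 4.0000)
after link 2: o_2 = (3.1340, 0.5000, 4.0000)
after link 3: o_3 = (1.1340, -2.9641, 3.0000)
after link 4: o_4 = (-0.5981, -1.9641, 3.0000)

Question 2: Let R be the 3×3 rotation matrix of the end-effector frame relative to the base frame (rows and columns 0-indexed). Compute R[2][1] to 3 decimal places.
1.000

End-effector y-axis (col 1 of R) = (0.0000,-0.0000,1.0000)
R[2][1] = 1.0000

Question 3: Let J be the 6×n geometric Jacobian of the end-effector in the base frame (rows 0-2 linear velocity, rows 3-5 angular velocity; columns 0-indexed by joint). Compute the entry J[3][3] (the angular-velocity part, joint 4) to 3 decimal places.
-0.866

axis z_3 = (-0.8660,0.5000,0.0000); lever o_n−o_3 = (-1.7321,1.0000,0.0000)
cross product → J_v[:, 3] = (-0.0000,-0.0000,0.0000)
J_ω[:, 3] = z_3
entry J[3][3] = -0.8660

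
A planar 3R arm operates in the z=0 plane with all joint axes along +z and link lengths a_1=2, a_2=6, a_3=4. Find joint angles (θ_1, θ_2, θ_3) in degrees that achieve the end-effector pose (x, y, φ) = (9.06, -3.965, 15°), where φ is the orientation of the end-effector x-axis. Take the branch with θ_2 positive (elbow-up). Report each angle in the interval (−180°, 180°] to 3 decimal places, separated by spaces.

-89.991 59.988 45.003

wrist centre = target − a_3·(cos φ, sin φ) = (5.1963, -5.0003)
cos θ_2 = (52.0043−2²−6²)/(2·2·6) = 0.5002; θ_2 = 59.9883° (elbow-up)
β = atan2(-5.0003,5.1963) = -43.8987°; ψ = atan2(5.1955,5.0011) = 46.0926°
θ_1 = β − ψ = -89.9913°
θ_3 = φ − θ_1 − θ_2 = 45.0030° (wrapped to (-180°,180°])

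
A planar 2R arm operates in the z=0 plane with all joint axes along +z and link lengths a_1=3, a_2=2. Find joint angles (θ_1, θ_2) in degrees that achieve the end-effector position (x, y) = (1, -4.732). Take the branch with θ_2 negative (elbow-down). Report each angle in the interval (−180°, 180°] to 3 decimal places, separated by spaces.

cos θ_2 = (23.3918−3²−2²)/(2·3·2) = 0.8660; θ_2 = -30.0046° (elbow-down)
β = atan2(-4.7320,1.0000) = -78.0674°; ψ = atan2(-1.0001,4.7320) = -11.9343°
θ_1 = β − ψ = -66.1331°

-66.133 -30.005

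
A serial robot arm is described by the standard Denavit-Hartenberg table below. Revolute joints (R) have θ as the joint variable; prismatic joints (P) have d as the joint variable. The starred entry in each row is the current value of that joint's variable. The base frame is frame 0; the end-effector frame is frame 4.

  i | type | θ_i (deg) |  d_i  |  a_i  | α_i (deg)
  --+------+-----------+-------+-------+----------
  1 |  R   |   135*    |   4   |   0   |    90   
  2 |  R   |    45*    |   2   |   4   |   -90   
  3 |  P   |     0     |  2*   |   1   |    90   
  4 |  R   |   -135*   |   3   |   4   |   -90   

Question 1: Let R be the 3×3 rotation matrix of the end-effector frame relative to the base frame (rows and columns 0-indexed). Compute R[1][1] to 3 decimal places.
-0.707

End-effector y-axis (col 1 of R) = (-0.7071,-0.7071,-0.0000)
R[1][1] = -0.7071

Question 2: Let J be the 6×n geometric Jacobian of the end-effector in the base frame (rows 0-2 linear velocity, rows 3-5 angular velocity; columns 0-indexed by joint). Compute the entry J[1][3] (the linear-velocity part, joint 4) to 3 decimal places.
axis z_3 = (0.7071,0.7071,0.0000); lever o_n−o_3 = (2.1213,2.1213,-4.0000)
cross product → J_v[:, 3] = (-2.8284,2.8284,0.0000)
J_ω[:, 3] = z_3
entry J[1][3] = 2.8284

2.828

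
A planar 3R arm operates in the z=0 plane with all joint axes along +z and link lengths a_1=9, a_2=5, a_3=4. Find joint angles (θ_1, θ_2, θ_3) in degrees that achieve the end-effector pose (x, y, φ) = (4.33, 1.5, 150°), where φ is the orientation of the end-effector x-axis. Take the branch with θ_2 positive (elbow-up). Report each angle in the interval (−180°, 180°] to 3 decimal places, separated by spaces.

wrist centre = target − a_3·(cos φ, sin φ) = (7.7941, -0.5000)
cos θ_2 = (60.9980−9²−5²)/(2·9·5) = -0.5000; θ_2 = 120.0015° (elbow-up)
β = atan2(-0.5000,7.7941) = -3.6706°; ψ = atan2(4.3301,6.4999) = 33.6706°
θ_1 = β − ψ = -37.3411°
θ_3 = φ − θ_1 − θ_2 = 67.3397° (wrapped to (-180°,180°])

-37.341 120.001 67.340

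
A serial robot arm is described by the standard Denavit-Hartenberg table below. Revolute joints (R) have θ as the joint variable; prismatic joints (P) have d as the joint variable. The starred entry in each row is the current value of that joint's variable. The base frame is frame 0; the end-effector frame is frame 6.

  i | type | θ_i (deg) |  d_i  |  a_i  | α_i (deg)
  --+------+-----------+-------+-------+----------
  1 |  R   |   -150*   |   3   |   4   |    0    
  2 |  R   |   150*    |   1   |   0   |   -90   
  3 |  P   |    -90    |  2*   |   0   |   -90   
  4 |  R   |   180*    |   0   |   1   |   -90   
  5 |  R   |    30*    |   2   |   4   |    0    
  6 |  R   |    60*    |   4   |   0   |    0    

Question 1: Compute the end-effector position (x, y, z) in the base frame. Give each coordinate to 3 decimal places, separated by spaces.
after link 1: o_1 = (-3.4641, -2.0000, 3.0000)
after link 2: o_2 = (-3.4641, -2.0000, 4.0000)
after link 3: o_3 = (-3.4641, 0.0000, 4.0000)
after link 4: o_4 = (-3.4641, 0.0000, 3.0000)
after link 5: o_5 = (-5.4641, 2.0000, -0.4641)
after link 6: o_6 = (-5.4641, 6.0000, -0.4641)

-5.464 6.000 -0.464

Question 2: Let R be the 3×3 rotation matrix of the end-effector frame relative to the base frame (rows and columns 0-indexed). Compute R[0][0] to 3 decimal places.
End-effector x-axis (col 0 of R) = (-1.0000,-0.0000,-0.0000)
R[0][0] = -1.0000

-1.000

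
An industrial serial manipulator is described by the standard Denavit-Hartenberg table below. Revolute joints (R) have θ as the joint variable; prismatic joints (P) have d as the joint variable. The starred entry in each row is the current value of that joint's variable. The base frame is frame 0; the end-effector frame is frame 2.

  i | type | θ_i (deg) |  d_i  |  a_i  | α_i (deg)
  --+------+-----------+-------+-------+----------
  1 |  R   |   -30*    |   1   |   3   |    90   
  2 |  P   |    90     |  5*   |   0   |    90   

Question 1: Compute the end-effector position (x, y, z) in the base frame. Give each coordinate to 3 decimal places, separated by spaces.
0.098 -5.830 1.000

after link 1: o_1 = (2.5981, -1.5000, 1.0000)
after link 2: o_2 = (0.0981, -5.8301, 1.0000)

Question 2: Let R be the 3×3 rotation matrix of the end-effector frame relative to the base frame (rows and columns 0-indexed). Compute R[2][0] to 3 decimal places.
1.000

End-effector x-axis (col 0 of R) = (0.0000,0.0000,1.0000)
R[2][0] = 1.0000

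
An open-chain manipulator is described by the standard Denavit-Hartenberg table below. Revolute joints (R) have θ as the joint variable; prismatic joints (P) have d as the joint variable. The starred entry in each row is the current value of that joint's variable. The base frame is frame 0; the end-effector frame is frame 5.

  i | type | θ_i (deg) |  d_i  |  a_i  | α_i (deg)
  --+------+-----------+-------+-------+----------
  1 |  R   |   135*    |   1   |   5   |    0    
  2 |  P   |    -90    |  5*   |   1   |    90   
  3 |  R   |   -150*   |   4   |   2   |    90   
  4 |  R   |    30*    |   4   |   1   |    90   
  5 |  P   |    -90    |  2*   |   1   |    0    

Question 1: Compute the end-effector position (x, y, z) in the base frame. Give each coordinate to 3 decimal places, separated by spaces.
after link 1: o_1 = (-3.5355, 3.5355, 1.0000)
after link 2: o_2 = (-2.8284, 4.2426, 6.0000)
after link 3: o_3 = (-1.2247, 0.1895, 5.0000)
after link 4: o_4 = (-2.8157, -2.1086, 8.0311)
after link 5: o_5 = (-4.2993, -1.1427, 6.6651)

-4.299 -1.143 6.665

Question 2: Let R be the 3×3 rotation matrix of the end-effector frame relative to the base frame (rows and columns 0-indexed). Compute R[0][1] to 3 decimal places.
-0.177

End-effector y-axis (col 1 of R) = (-0.1768,-0.8839,-0.4330)
R[0][1] = -0.1768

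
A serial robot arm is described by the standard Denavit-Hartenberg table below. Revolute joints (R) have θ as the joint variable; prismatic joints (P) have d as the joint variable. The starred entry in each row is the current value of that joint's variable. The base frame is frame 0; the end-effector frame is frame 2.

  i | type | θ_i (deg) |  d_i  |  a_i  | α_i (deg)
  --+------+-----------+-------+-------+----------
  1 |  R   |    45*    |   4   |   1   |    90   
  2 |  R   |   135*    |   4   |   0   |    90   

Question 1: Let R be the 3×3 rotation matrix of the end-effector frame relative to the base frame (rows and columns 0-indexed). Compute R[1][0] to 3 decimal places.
End-effector x-axis (col 0 of R) = (-0.5000,-0.5000,0.7071)
R[1][0] = -0.5000

-0.500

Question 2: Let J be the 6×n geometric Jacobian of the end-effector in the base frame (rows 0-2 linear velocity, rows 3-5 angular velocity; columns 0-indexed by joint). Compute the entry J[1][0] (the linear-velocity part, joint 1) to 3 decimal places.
axis z_0 = ẑ; lever o_n−o_0 = (3.5355,-2.1213,4.0000)
cross product → J_v[:, 0] = (2.1213,3.5355,-0.0000)
J_ω[:, 0] = z_0
entry J[1][0] = 3.5355

3.536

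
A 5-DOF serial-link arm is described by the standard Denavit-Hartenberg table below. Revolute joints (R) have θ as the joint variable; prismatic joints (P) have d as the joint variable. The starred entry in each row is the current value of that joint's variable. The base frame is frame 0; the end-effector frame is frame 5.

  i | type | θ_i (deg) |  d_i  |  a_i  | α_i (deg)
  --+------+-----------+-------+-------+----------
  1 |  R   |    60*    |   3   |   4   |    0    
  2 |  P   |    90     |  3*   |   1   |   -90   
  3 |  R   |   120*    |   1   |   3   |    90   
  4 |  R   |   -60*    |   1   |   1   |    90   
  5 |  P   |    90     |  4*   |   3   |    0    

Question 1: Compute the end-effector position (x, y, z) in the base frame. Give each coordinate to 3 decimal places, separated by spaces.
-0.917 7.303 3.969

after link 1: o_1 = (2.0000, 3.4641, 3.0000)
after link 2: o_2 = (1.1340, 3.9641, 6.0000)
after link 3: o_3 = (1.9330, 2.3481, 3.4019)
after link 4: o_4 = (1.8325, 3.4061, 2.4689)
after link 5: o_5 = (-0.9175, 7.3032, 3.9689)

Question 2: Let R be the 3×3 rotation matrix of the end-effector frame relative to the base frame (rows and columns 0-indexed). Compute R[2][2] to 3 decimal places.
0.750

End-effector z-axis (col 2 of R) = (-0.1250,0.6495,0.7500)
R[2][2] = 0.7500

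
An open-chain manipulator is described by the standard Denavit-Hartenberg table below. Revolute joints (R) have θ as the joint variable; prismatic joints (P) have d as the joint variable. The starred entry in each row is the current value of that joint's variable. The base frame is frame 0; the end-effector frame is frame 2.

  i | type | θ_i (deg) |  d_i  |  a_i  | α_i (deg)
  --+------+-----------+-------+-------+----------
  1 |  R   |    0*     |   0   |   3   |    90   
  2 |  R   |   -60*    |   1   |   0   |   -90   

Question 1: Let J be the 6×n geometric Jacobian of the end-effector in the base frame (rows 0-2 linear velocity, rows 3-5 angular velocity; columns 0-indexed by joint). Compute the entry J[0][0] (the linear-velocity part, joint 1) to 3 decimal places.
axis z_0 = ẑ; lever o_n−o_0 = (3.0000,-1.0000,0.0000)
cross product → J_v[:, 0] = (1.0000,3.0000,-0.0000)
J_ω[:, 0] = z_0
entry J[0][0] = 1.0000

1.000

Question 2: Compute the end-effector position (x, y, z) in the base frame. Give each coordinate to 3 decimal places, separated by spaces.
after link 1: o_1 = (3.0000, 0.0000, 0.0000)
after link 2: o_2 = (3.0000, -1.0000, 0.0000)

3.000 -1.000 0.000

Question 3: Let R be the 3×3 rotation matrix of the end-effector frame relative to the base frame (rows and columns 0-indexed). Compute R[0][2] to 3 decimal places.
0.866

End-effector z-axis (col 2 of R) = (0.8660,-0.0000,0.5000)
R[0][2] = 0.8660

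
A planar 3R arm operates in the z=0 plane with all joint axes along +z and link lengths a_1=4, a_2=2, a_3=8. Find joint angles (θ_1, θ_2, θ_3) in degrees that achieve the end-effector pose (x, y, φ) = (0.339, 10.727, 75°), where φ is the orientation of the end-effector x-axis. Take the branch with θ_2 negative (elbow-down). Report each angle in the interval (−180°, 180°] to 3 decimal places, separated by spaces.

wrist centre = target − a_3·(cos φ, sin φ) = (-1.7316, 2.9996)
cos θ_2 = (11.9958−4²−2²)/(2·4·2) = -0.5003; θ_2 = -120.0172° (elbow-down)
β = atan2(2.9996,-1.7316) = 119.9962°; ψ = atan2(-1.7318,2.9995) = -30.0000°
θ_1 = β − ψ = 149.9962°
θ_3 = φ − θ_1 − θ_2 = 45.0210° (wrapped to (-180°,180°])

149.996 -120.017 45.021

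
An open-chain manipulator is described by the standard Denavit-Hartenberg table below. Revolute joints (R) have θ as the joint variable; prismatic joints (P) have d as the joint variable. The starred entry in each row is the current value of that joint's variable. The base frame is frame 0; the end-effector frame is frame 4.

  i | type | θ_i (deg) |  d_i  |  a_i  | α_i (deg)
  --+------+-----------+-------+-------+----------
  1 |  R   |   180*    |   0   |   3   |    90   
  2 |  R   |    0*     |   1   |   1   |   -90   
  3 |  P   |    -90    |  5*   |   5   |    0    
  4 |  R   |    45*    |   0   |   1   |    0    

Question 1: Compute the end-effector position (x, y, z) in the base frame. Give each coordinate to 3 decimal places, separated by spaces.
-4.707 6.707 5.000

after link 1: o_1 = (-3.0000, 0.0000, 0.0000)
after link 2: o_2 = (-4.0000, 1.0000, 0.0000)
after link 3: o_3 = (-4.0000, 6.0000, 5.0000)
after link 4: o_4 = (-4.7071, 6.7071, 5.0000)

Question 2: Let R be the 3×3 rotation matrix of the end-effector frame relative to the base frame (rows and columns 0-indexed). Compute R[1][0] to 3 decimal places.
End-effector x-axis (col 0 of R) = (-0.7071,0.7071,0.0000)
R[1][0] = 0.7071

0.707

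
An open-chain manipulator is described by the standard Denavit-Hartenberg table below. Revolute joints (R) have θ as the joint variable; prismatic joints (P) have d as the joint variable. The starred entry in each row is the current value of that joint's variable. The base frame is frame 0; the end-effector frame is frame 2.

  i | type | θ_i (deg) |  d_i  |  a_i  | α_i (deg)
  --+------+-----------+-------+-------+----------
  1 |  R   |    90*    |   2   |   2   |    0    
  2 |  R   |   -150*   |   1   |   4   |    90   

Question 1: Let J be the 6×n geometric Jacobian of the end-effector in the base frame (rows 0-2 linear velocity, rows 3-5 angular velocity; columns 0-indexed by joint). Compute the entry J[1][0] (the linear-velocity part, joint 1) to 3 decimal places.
2.000

axis z_0 = ẑ; lever o_n−o_0 = (2.0000,-1.4641,3.0000)
cross product → J_v[:, 0] = (1.4641,2.0000,-0.0000)
J_ω[:, 0] = z_0
entry J[1][0] = 2.0000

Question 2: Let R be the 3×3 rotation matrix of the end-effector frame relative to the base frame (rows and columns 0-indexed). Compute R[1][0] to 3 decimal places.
End-effector x-axis (col 0 of R) = (0.5000,-0.8660,0.0000)
R[1][0] = -0.8660

-0.866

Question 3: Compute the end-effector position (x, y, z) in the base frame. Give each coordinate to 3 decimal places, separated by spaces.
after link 1: o_1 = (0.0000, 2.0000, 2.0000)
after link 2: o_2 = (2.0000, -1.4641, 3.0000)

2.000 -1.464 3.000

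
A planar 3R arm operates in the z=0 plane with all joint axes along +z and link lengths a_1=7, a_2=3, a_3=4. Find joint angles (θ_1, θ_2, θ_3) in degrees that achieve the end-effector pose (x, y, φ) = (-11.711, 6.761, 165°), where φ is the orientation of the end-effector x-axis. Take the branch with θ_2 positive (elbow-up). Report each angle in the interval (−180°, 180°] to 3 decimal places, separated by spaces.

wrist centre = target − a_3·(cos φ, sin φ) = (-7.8473, 5.7257)
cos θ_2 = (94.3640−7²−3²)/(2·7·3) = 0.8658; θ_2 = 30.0248° (elbow-up)
β = atan2(5.7257,-7.8473) = 143.8839°; ψ = atan2(1.5011,9.5974) = 8.8896°
θ_1 = β − ψ = 134.9944°
θ_3 = φ − θ_1 − θ_2 = -0.0191° (wrapped to (-180°,180°])

134.994 30.025 -0.019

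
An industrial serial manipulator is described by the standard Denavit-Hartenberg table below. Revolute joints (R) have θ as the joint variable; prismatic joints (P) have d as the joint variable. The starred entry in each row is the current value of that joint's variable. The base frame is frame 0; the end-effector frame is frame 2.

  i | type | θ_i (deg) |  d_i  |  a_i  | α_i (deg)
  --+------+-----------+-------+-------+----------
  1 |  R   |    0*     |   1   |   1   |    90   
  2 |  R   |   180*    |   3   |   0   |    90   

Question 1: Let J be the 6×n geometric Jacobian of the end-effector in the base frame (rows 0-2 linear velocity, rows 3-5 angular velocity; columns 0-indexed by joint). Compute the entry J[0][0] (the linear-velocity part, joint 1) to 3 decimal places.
axis z_0 = ẑ; lever o_n−o_0 = (1.0000,-3.0000,1.0000)
cross product → J_v[:, 0] = (3.0000,1.0000,-0.0000)
J_ω[:, 0] = z_0
entry J[0][0] = 3.0000

3.000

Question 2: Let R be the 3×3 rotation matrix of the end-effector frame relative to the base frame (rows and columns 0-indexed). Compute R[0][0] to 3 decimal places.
End-effector x-axis (col 0 of R) = (-1.0000,0.0000,0.0000)
R[0][0] = -1.0000

-1.000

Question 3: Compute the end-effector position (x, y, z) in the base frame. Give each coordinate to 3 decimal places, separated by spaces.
1.000 -3.000 1.000

after link 1: o_1 = (1.0000, 0.0000, 1.0000)
after link 2: o_2 = (1.0000, -3.0000, 1.0000)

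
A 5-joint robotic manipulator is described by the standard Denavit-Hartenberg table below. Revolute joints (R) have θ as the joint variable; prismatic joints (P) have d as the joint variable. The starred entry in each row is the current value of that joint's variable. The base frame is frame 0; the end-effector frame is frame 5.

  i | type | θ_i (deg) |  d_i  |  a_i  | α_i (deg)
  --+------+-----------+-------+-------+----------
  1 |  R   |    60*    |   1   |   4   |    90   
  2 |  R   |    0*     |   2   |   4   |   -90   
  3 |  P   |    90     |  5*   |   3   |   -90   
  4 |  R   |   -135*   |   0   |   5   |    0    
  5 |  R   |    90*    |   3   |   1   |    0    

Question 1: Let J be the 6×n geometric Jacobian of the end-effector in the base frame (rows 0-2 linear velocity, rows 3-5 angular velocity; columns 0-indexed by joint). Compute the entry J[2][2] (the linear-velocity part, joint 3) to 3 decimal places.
1.000

prismatic axis z_2 = (0.0000,0.0000,1.0000)
J_v[:, 2] = z_2; J_ω[:, 2] = (0,0,0)
entry J[2][2] = 1.0000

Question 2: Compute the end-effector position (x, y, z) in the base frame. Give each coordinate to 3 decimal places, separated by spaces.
after link 1: o_1 = (2.0000, 3.4641, 1.0000)
after link 2: o_2 = (5.7321, 5.9282, 1.0000)
after link 3: o_3 = (3.1340, 7.4282, 6.0000)
after link 4: o_4 = (6.1958, 5.6604, 9.5355)
after link 5: o_5 = (4.0835, 3.4159, 10.2426)

4.083 3.416 10.243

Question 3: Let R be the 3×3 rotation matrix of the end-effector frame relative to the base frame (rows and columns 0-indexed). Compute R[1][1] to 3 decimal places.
End-effector y-axis (col 1 of R) = (-0.6124,0.3536,-0.7071)
R[1][1] = 0.3536

0.354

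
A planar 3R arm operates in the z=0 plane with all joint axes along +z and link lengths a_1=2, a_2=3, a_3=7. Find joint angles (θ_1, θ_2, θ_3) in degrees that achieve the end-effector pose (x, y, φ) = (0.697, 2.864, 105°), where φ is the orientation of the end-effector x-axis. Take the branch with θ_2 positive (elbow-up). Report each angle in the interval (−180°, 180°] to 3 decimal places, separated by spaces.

wrist centre = target − a_3·(cos φ, sin φ) = (2.5087, -3.8975)
cos θ_2 = (21.4841−2²−3²)/(2·2·3) = 0.7070; θ_2 = 45.0080° (elbow-up)
β = atan2(-3.8975,2.5087) = -57.2314°; ψ = atan2(2.1216,4.1210) = 27.2406°
θ_1 = β − ψ = -84.4720°
θ_3 = φ − θ_1 − θ_2 = 144.4641° (wrapped to (-180°,180°])

-84.472 45.008 144.464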